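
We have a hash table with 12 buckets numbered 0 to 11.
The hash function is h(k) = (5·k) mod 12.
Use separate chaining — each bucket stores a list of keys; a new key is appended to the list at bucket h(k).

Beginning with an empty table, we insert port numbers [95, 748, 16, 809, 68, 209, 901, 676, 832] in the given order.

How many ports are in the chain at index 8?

4

95 → bucket 7
748 → bucket 8
16 → bucket 8 (collision)
809 → bucket 1
68 → bucket 4
209 → bucket 1 (collision)
901 → bucket 5
676 → bucket 8 (collision)
832 → bucket 8 (collision)
Final buckets:
0: .
1: 809 -> 209
2: .
3: .
4: 68
5: 901
6: .
7: 95
8: 748 -> 16 -> 676 -> 832
9: .
10: .
11: .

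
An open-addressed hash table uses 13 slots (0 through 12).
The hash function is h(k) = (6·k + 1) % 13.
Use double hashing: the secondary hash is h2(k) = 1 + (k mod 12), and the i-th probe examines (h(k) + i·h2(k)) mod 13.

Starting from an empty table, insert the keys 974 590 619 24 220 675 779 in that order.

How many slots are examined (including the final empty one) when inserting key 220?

974: h=8 => slot 8
590: h=5 => slot 5
619: h=10 => slot 10
24: h=2 => slot 2
220: h=8, h2=5, probe 8,0 => slot 0
675: h=8, h2=4, probe 8,12 => slot 12
779: h=8, h2=12, probe 8,7 => slot 7
Table: [220, —, 24, —, —, 590, —, 779, 974, —, 619, —, 675]

2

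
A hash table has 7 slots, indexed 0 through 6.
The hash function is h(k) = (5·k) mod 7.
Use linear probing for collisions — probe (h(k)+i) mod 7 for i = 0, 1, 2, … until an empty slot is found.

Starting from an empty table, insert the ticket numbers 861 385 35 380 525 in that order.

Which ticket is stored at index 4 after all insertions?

525

861 hashes to 0; slot 0 is free => place at 0.
385 hashes to 0; 0 taken => place at 1.
35 hashes to 0; 0,1 taken => place at 2.
380 hashes to 3; slot 3 is free => place at 3.
525 hashes to 0; 0,1,2,3 taken => place at 4.
Table: [861, 385, 35, 380, 525, _, _]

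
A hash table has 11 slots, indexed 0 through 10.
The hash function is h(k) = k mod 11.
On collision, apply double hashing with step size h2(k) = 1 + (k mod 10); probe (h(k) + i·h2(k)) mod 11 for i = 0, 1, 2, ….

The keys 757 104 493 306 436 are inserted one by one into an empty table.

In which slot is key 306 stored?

1

757: h=9 -> slot 9
104: h=5 -> slot 5
493: h=9, h2=4, probe 9,2 -> slot 2
306: h=9, h2=7, probe 9,5,1 -> slot 1
436: h=7 -> slot 7
Table: [., 306, 493, ., ., 104, ., 436, ., 757, .]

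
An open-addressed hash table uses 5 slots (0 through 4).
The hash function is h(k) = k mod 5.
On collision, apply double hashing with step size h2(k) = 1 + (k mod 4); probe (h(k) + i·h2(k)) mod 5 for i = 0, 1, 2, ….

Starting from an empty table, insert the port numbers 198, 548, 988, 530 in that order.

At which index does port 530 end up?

198 hashes to 3; slot 3 is free → place at 3.
548 hashes to 3, h2=1; 3 taken → place at 4.
988 hashes to 3, h2=1; 3,4 taken → place at 0.
530 hashes to 0, h2=3; 0,3 taken → place at 1.
Table: [988, 530, -, 198, 548]

1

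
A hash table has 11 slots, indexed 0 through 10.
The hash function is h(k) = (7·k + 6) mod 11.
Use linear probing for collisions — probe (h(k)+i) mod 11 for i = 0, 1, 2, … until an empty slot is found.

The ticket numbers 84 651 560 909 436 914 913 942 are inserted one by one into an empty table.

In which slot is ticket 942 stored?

4

Insert 84: h=0, slot 0 empty -> index 0.
Insert 651: h=9, slot 9 empty -> index 9.
Insert 560: h=10, slot 10 empty -> index 10.
Insert 909: h=0, slot 0 occupied -> index 1.
Insert 436: h=0, slots 0,1 occupied -> index 2.
Insert 914: h=2, slot 2 occupied -> index 3.
Insert 913: h=6, slot 6 empty -> index 6.
Insert 942: h=0, slots 0,1,2,3 occupied -> index 4.
Table: [84, 909, 436, 914, 942, -, 913, -, -, 651, 560]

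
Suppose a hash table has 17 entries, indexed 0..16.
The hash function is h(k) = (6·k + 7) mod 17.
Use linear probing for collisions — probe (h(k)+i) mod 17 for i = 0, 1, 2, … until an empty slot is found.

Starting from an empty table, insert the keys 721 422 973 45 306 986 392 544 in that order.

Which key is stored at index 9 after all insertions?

544

721 hashes to 15; slot 15 is free => place at 15.
422 hashes to 6; slot 6 is free => place at 6.
973 hashes to 14; slot 14 is free => place at 14.
45 hashes to 5; slot 5 is free => place at 5.
306 hashes to 7; slot 7 is free => place at 7.
986 hashes to 7; 7 taken => place at 8.
392 hashes to 13; slot 13 is free => place at 13.
544 hashes to 7; 7,8 taken => place at 9.
Table: [-, -, -, -, -, 45, 422, 306, 986, 544, -, -, -, 392, 973, 721, -]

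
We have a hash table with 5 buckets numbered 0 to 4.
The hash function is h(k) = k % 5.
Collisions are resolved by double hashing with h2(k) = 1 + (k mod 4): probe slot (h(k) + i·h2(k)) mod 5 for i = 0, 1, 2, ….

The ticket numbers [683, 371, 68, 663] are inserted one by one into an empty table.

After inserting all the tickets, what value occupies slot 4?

683 hashes to 3; slot 3 is free → place at 3.
371 hashes to 1; slot 1 is free → place at 1.
68 hashes to 3, h2=1; 3 taken → place at 4.
663 hashes to 3, h2=4; 3 taken → place at 2.
Table: [., 371, 663, 683, 68]

68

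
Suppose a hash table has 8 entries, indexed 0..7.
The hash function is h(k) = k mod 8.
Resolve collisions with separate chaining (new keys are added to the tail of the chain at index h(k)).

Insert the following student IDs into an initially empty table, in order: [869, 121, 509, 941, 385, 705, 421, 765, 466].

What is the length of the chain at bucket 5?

869 -> bucket 5
121 -> bucket 1
509 -> bucket 5 (collision)
941 -> bucket 5 (collision)
385 -> bucket 1 (collision)
705 -> bucket 1 (collision)
421 -> bucket 5 (collision)
765 -> bucket 5 (collision)
466 -> bucket 2
Final buckets:
0: .
1: 121 -> 385 -> 705
2: 466
3: .
4: .
5: 869 -> 509 -> 941 -> 421 -> 765
6: .
7: .

5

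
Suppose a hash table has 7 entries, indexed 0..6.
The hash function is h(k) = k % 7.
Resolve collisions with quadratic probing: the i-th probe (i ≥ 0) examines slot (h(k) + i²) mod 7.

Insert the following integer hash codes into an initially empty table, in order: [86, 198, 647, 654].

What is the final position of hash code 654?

0

86 hashes to 2; slot 2 is free → place at 2.
198 hashes to 2; 2 taken → place at 3.
647 hashes to 3; 3 taken → place at 4.
654 hashes to 3; 3,4 taken → place at 0.
Table: [654, ∅, 86, 198, 647, ∅, ∅]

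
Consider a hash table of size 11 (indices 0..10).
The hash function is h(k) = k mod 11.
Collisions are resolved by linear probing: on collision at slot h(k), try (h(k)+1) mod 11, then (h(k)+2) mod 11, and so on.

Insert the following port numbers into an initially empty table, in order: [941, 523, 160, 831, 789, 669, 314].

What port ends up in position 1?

314

941: h=6 => slot 6
523: h=6, probe 6,7 => slot 7
160: h=6, probe 6,7,8 => slot 8
831: h=6, probe 6,7,8,9 => slot 9
789: h=8, probe 8,9,10 => slot 10
669: h=9, probe 9,10,0 => slot 0
314: h=6, probe 6,7,8,9,10,0,1 => slot 1
Table: [669, 314, -, -, -, -, 941, 523, 160, 831, 789]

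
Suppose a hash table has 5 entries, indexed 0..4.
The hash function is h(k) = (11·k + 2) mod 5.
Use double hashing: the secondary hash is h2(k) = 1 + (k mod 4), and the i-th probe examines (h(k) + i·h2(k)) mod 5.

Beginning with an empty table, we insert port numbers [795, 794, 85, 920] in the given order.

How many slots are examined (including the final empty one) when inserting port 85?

795: h=2 -> slot 2
794: h=1 -> slot 1
85: h=2, h2=2, probe 2,4 -> slot 4
920: h=2, h2=1, probe 2,3 -> slot 3
Table: [., 794, 795, 920, 85]

2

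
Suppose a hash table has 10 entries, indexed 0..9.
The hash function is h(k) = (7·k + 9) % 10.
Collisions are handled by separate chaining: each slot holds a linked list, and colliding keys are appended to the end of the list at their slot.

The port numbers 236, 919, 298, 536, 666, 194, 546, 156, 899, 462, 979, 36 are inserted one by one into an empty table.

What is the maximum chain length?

236 → bucket 1
919 → bucket 2
298 → bucket 5
536 → bucket 1 (collision)
666 → bucket 1 (collision)
194 → bucket 7
546 → bucket 1 (collision)
156 → bucket 1 (collision)
899 → bucket 2 (collision)
462 → bucket 3
979 → bucket 2 (collision)
36 → bucket 1 (collision)
Final buckets:
0: —
1: 236 -> 536 -> 666 -> 546 -> 156 -> 36
2: 919 -> 899 -> 979
3: 462
4: —
5: 298
6: —
7: 194
8: —
9: —

6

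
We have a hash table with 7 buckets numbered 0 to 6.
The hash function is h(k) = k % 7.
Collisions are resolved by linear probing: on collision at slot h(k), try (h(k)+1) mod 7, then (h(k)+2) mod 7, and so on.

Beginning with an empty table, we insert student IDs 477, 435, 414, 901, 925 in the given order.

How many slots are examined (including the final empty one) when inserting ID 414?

477 hashes to 1; slot 1 is free → place at 1.
435 hashes to 1; 1 taken → place at 2.
414 hashes to 1; 1,2 taken → place at 3.
901 hashes to 5; slot 5 is free → place at 5.
925 hashes to 1; 1,2,3 taken → place at 4.
Table: [_, 477, 435, 414, 925, 901, _]

3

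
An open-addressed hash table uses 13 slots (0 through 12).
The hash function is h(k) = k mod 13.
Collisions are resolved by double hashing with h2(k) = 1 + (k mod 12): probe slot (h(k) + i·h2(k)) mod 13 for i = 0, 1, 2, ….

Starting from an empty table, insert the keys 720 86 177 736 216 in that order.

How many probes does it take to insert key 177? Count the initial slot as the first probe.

720 hashes to 5; slot 5 is free -> place at 5.
86 hashes to 8; slot 8 is free -> place at 8.
177 hashes to 8, h2=10; 8,5 taken -> place at 2.
736 hashes to 8, h2=5; 8 taken -> place at 0.
216 hashes to 8, h2=1; 8 taken -> place at 9.
Table: [736, ∅, 177, ∅, ∅, 720, ∅, ∅, 86, 216, ∅, ∅, ∅]

3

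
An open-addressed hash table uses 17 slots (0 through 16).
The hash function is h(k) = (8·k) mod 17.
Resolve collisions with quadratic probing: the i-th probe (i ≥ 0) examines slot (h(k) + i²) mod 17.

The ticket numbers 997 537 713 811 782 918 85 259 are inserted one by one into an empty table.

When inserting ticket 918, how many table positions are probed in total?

2

997: h=3 => slot 3
537: h=12 => slot 12
713: h=9 => slot 9
811: h=11 => slot 11
782: h=0 => slot 0
918: h=0, probe 0,1 => slot 1
85: h=0, probe 0,1,4 => slot 4
259: h=15 => slot 15
Table: [782, 918, ., 997, 85, ., ., ., ., 713, ., 811, 537, ., ., 259, .]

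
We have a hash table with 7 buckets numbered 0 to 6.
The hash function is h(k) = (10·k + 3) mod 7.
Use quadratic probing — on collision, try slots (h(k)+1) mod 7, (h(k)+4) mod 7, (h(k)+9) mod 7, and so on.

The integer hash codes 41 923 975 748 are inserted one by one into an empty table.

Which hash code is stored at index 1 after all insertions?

923

41: h=0 => slot 0
923: h=0, probe 0,1 => slot 1
975: h=2 => slot 2
748: h=0, probe 0,1,4 => slot 4
Table: [41, 923, 975, -, 748, -, -]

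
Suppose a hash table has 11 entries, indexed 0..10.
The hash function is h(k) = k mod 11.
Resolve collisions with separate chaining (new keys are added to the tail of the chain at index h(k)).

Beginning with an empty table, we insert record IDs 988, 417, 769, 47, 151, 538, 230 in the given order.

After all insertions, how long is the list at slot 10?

988 -> bucket 9
417 -> bucket 10
769 -> bucket 10 (collision)
47 -> bucket 3
151 -> bucket 8
538 -> bucket 10 (collision)
230 -> bucket 10 (collision)
Final buckets:
0: ∅
1: ∅
2: ∅
3: 47
4: ∅
5: ∅
6: ∅
7: ∅
8: 151
9: 988
10: 417 -> 769 -> 538 -> 230

4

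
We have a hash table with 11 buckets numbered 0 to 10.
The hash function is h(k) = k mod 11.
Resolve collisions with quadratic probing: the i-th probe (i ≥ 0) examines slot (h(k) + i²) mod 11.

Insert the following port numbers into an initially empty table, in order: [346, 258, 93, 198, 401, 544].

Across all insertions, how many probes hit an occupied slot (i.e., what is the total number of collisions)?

346: h=5 => slot 5
258: h=5, probe 5,6 => slot 6
93: h=5, probe 5,6,9 => slot 9
198: h=0 => slot 0
401: h=5, probe 5,6,9,3 => slot 3
544: h=5, probe 5,6,9,3,10 => slot 10
Table: [198, _, _, 401, _, 346, 258, _, _, 93, 544]

10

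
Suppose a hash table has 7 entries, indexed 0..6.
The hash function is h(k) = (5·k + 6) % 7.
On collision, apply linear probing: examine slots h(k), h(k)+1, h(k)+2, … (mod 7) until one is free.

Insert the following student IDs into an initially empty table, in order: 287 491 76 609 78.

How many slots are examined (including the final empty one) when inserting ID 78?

287 hashes to 6; slot 6 is free → place at 6.
491 hashes to 4; slot 4 is free → place at 4.
76 hashes to 1; slot 1 is free → place at 1.
609 hashes to 6; 6 taken → place at 0.
78 hashes to 4; 4 taken → place at 5.
Table: [609, 76, _, _, 491, 78, 287]

2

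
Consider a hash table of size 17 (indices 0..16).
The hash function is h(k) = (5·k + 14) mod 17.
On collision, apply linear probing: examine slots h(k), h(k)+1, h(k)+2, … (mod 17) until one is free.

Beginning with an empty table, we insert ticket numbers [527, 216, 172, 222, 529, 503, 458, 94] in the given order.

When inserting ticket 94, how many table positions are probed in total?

3

527: h=14 -> slot 14
216: h=6 -> slot 6
172: h=7 -> slot 7
222: h=2 -> slot 2
529: h=7, probe 7,8 -> slot 8
503: h=13 -> slot 13
458: h=9 -> slot 9
94: h=8, probe 8,9,10 -> slot 10
Table: [-, -, 222, -, -, -, 216, 172, 529, 458, 94, -, -, 503, 527, -, -]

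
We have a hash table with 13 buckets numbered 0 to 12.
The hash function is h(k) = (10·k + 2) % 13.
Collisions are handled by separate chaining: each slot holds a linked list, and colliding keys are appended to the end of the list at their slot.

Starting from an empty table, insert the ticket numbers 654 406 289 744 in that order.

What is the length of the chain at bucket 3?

Insert 654: h=3, bucket 3 empty -> new chain.
Insert 406: h=6, bucket 6 empty -> new chain.
Insert 289: h=6, bucket 6 nonempty -> append to chain.
Insert 744: h=6, bucket 6 nonempty -> append to chain.
Final buckets:
0: .
1: .
2: .
3: 654
4: .
5: .
6: 406 -> 289 -> 744
7: .
8: .
9: .
10: .
11: .
12: .

1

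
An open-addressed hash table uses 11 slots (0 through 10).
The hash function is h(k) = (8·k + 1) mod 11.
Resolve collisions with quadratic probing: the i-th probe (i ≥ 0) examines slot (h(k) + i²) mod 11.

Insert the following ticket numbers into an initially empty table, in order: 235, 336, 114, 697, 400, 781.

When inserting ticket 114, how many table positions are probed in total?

2

Insert 235: h=0, slot 0 empty => index 0.
Insert 336: h=5, slot 5 empty => index 5.
Insert 114: h=0, slot 0 occupied => index 1.
Insert 697: h=0, slots 0,1 occupied => index 4.
Insert 400: h=0, slots 0,1,4 occupied => index 9.
Insert 781: h=1, slot 1 occupied => index 2.
Table: [235, 114, 781, —, 697, 336, —, —, —, 400, —]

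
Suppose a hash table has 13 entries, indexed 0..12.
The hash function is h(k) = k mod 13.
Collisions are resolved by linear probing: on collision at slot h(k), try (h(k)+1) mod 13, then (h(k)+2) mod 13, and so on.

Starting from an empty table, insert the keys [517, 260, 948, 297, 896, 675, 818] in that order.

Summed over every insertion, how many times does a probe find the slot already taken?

9

517 hashes to 10; slot 10 is free => place at 10.
260 hashes to 0; slot 0 is free => place at 0.
948 hashes to 12; slot 12 is free => place at 12.
297 hashes to 11; slot 11 is free => place at 11.
896 hashes to 12; 12,0 taken => place at 1.
675 hashes to 12; 12,0,1 taken => place at 2.
818 hashes to 12; 12,0,1,2 taken => place at 3.
Table: [260, 896, 675, 818, _, _, _, _, _, _, 517, 297, 948]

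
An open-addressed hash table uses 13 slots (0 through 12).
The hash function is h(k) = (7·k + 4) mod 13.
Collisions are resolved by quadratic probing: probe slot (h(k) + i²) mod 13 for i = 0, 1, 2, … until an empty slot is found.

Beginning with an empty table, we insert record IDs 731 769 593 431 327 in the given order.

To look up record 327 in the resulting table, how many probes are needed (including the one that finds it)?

3

Insert 731: h=12, slot 12 empty -> index 12.
Insert 769: h=5, slot 5 empty -> index 5.
Insert 593: h=8, slot 8 empty -> index 8.
Insert 431: h=5, slot 5 occupied -> index 6.
Insert 327: h=5, slots 5,6 occupied -> index 9.
Table: [_, _, _, _, _, 769, 431, _, 593, 327, _, _, 731]
Lookup 327: h=5, probe 5,6,9 → found at 9.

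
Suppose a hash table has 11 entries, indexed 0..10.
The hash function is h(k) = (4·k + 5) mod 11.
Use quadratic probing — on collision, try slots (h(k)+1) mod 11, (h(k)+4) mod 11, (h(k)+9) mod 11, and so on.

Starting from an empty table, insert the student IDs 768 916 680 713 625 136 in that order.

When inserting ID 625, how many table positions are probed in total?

5

768: h=8 → slot 8
916: h=6 → slot 6
680: h=8, probe 8,9 → slot 9
713: h=8, probe 8,9,1 → slot 1
625: h=8, probe 8,9,1,6,2 → slot 2
136: h=10 → slot 10
Table: [-, 713, 625, -, -, -, 916, -, 768, 680, 136]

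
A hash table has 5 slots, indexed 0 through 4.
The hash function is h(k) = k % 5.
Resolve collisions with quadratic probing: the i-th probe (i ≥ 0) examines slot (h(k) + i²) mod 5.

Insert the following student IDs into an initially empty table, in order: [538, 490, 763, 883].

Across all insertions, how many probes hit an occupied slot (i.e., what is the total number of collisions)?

3

538 hashes to 3; slot 3 is free -> place at 3.
490 hashes to 0; slot 0 is free -> place at 0.
763 hashes to 3; 3 taken -> place at 4.
883 hashes to 3; 3,4 taken -> place at 2.
Table: [490, ∅, 883, 538, 763]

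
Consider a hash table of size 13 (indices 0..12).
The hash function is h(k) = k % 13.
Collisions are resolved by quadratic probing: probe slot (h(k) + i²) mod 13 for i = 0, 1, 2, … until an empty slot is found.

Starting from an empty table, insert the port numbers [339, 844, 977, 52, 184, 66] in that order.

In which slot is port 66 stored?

339 hashes to 1; slot 1 is free → place at 1.
844 hashes to 12; slot 12 is free → place at 12.
977 hashes to 2; slot 2 is free → place at 2.
52 hashes to 0; slot 0 is free → place at 0.
184 hashes to 2; 2 taken → place at 3.
66 hashes to 1; 1,2 taken → place at 5.
Table: [52, 339, 977, 184, -, 66, -, -, -, -, -, -, 844]

5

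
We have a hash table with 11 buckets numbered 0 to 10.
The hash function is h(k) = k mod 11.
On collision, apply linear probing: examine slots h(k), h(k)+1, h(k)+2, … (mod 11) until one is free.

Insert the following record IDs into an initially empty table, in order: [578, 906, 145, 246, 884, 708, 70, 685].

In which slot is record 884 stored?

578: h=6 → slot 6
906: h=4 → slot 4
145: h=2 → slot 2
246: h=4, probe 4,5 → slot 5
884: h=4, probe 4,5,6,7 → slot 7
708: h=4, probe 4,5,6,7,8 → slot 8
70: h=4, probe 4,5,6,7,8,9 → slot 9
685: h=3 → slot 3
Table: [-, -, 145, 685, 906, 246, 578, 884, 708, 70, -]

7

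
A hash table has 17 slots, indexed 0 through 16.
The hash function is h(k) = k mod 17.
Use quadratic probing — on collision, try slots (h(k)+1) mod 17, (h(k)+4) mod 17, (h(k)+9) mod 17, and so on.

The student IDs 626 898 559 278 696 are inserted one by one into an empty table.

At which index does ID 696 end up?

0

626 hashes to 14; slot 14 is free → place at 14.
898 hashes to 14; 14 taken → place at 15.
559 hashes to 15; 15 taken → place at 16.
278 hashes to 6; slot 6 is free → place at 6.
696 hashes to 16; 16 taken → place at 0.
Table: [696, —, —, —, —, —, 278, —, —, —, —, —, —, —, 626, 898, 559]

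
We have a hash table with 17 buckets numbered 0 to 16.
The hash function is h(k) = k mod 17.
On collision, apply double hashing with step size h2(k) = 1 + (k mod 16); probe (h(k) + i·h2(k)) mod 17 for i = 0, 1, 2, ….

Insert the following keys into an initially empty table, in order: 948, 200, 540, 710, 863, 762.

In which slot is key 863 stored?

12

948: h=13 => slot 13
200: h=13, h2=9, probe 13,5 => slot 5
540: h=13, h2=13, probe 13,9 => slot 9
710: h=13, h2=7, probe 13,3 => slot 3
863: h=13, h2=16, probe 13,12 => slot 12
762: h=14 => slot 14
Table: [., ., ., 710, ., 200, ., ., ., 540, ., ., 863, 948, 762, ., .]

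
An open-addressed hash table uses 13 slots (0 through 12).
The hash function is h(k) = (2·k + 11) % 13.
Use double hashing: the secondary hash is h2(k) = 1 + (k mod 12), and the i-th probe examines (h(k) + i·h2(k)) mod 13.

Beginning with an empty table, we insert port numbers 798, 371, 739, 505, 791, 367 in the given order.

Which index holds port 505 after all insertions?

9

798: h=8 => slot 8
371: h=12 => slot 12
739: h=7 => slot 7
505: h=7, h2=2, probe 7,9 => slot 9
791: h=7, h2=12, probe 7,6 => slot 6
367: h=4 => slot 4
Table: [-, -, -, -, 367, -, 791, 739, 798, 505, -, -, 371]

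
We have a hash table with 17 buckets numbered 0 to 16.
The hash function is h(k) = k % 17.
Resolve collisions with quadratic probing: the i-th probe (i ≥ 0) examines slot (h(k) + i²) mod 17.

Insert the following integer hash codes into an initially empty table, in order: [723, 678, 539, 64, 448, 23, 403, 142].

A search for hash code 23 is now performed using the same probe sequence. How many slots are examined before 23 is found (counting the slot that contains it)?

2

723: h=9 => slot 9
678: h=15 => slot 15
539: h=12 => slot 12
64: h=13 => slot 13
448: h=6 => slot 6
23: h=6, probe 6,7 => slot 7
403: h=12, probe 12,13,16 => slot 16
142: h=6, probe 6,7,10 => slot 10
Table: [∅, ∅, ∅, ∅, ∅, ∅, 448, 23, ∅, 723, 142, ∅, 539, 64, ∅, 678, 403]
Lookup 23: h=6, probe 6,7 → found at 7.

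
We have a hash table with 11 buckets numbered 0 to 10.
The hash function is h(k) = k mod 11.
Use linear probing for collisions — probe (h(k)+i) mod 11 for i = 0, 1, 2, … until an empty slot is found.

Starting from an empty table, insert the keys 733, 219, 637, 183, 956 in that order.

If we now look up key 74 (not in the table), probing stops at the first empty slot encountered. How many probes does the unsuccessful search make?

Insert 733: h=7, slot 7 empty → index 7.
Insert 219: h=10, slot 10 empty → index 10.
Insert 637: h=10, slot 10 occupied → index 0.
Insert 183: h=7, slot 7 occupied → index 8.
Insert 956: h=10, slots 10,0 occupied → index 1.
Table: [637, 956, ., ., ., ., ., 733, 183, ., 219]
Lookup 74: h=8, probe 8,9 → slot 9 empty, not found.

2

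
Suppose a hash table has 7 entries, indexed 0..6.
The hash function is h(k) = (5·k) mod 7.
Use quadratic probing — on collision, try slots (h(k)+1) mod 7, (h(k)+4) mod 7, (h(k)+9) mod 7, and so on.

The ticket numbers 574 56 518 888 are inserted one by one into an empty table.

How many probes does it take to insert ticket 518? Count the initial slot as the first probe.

3

574 hashes to 0; slot 0 is free => place at 0.
56 hashes to 0; 0 taken => place at 1.
518 hashes to 0; 0,1 taken => place at 4.
888 hashes to 2; slot 2 is free => place at 2.
Table: [574, 56, 888, _, 518, _, _]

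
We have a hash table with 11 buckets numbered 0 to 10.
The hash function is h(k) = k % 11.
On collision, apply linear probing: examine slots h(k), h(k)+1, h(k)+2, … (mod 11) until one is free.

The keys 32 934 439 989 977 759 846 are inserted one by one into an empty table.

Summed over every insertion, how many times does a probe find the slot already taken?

32 hashes to 10; slot 10 is free → place at 10.
934 hashes to 10; 10 taken → place at 0.
439 hashes to 10; 10,0 taken → place at 1.
989 hashes to 10; 10,0,1 taken → place at 2.
977 hashes to 9; slot 9 is free → place at 9.
759 hashes to 0; 0,1,2 taken → place at 3.
846 hashes to 10; 10,0,1,2,3 taken → place at 4.
Table: [934, 439, 989, 759, 846, —, —, —, —, 977, 32]

14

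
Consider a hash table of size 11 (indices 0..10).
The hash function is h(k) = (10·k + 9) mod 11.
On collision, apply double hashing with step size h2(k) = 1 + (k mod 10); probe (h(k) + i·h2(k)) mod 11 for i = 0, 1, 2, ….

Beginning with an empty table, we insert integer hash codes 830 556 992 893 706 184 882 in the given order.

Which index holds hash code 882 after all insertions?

2

830 hashes to 4; slot 4 is free -> place at 4.
556 hashes to 3; slot 3 is free -> place at 3.
992 hashes to 7; slot 7 is free -> place at 7.
893 hashes to 7, h2=4; 7 taken -> place at 0.
706 hashes to 7, h2=7; 7,3 taken -> place at 10.
184 hashes to 1; slot 1 is free -> place at 1.
882 hashes to 7, h2=3; 7,10 taken -> place at 2.
Table: [893, 184, 882, 556, 830, -, -, 992, -, -, 706]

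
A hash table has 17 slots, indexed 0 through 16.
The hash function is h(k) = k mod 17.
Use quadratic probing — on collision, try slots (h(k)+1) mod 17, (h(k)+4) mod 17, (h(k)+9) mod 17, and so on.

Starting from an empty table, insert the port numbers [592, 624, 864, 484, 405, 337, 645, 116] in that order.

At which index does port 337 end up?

6

Insert 592: h=14, slot 14 empty → index 14.
Insert 624: h=12, slot 12 empty → index 12.
Insert 864: h=14, slot 14 occupied → index 15.
Insert 484: h=8, slot 8 empty → index 8.
Insert 405: h=14, slots 14,15 occupied → index 1.
Insert 337: h=14, slots 14,15,1 occupied → index 6.
Insert 645: h=16, slot 16 empty → index 16.
Insert 116: h=14, slots 14,15,1,6 occupied → index 13.
Table: [., 405, ., ., ., ., 337, ., 484, ., ., ., 624, 116, 592, 864, 645]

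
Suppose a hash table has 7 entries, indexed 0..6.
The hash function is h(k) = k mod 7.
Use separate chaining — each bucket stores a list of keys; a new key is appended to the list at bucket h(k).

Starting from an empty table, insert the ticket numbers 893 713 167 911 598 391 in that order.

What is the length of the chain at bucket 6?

3

893 -> bucket 4
713 -> bucket 6
167 -> bucket 6 (collision)
911 -> bucket 1
598 -> bucket 3
391 -> bucket 6 (collision)
Final buckets:
0: .
1: 911
2: .
3: 598
4: 893
5: .
6: 713 -> 167 -> 391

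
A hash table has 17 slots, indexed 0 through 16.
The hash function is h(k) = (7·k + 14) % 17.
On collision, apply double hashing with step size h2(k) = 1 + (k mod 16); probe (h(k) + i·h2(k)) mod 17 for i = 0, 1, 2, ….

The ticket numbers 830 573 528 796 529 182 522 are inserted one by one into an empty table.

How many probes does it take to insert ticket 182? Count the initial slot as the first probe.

830: h=10 → slot 10
573: h=13 → slot 13
528: h=4 → slot 4
796: h=10, h2=13, probe 10,6 → slot 6
529: h=11 → slot 11
182: h=13, h2=7, probe 13,3 → slot 3
522: h=13, h2=11, probe 13,7 → slot 7
Table: [., ., ., 182, 528, ., 796, 522, ., ., 830, 529, ., 573, ., ., .]

2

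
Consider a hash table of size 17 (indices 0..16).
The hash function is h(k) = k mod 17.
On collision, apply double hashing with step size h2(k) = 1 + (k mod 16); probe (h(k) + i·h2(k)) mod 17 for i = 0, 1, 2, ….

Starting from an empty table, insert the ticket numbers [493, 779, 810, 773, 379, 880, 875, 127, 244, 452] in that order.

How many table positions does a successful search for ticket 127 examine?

493 hashes to 0; slot 0 is free => place at 0.
779 hashes to 14; slot 14 is free => place at 14.
810 hashes to 11; slot 11 is free => place at 11.
773 hashes to 8; slot 8 is free => place at 8.
379 hashes to 5; slot 5 is free => place at 5.
880 hashes to 13; slot 13 is free => place at 13.
875 hashes to 8, h2=12; 8 taken => place at 3.
127 hashes to 8, h2=16; 8 taken => place at 7.
244 hashes to 6; slot 6 is free => place at 6.
452 hashes to 10; slot 10 is free => place at 10.
Table: [493, ., ., 875, ., 379, 244, 127, 773, ., 452, 810, ., 880, 779, ., .]
Lookup 127: h=8, h2=16, probe 8,7 → found at 7.

2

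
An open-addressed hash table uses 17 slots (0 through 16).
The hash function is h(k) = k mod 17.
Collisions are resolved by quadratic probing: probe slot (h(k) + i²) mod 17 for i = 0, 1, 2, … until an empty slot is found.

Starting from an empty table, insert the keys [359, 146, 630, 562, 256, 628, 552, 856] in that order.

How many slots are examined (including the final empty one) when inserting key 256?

5

Insert 359: h=2, slot 2 empty -> index 2.
Insert 146: h=10, slot 10 empty -> index 10.
Insert 630: h=1, slot 1 empty -> index 1.
Insert 562: h=1, slots 1,2 occupied -> index 5.
Insert 256: h=1, slots 1,2,5,10 occupied -> index 0.
Insert 628: h=16, slot 16 empty -> index 16.
Insert 552: h=8, slot 8 empty -> index 8.
Insert 856: h=6, slot 6 empty -> index 6.
Table: [256, 630, 359, ., ., 562, 856, ., 552, ., 146, ., ., ., ., ., 628]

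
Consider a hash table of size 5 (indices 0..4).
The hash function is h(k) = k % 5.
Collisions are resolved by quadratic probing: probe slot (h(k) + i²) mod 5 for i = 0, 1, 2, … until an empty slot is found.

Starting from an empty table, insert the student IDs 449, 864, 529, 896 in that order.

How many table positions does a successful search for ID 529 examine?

Insert 449: h=4, slot 4 empty => index 4.
Insert 864: h=4, slot 4 occupied => index 0.
Insert 529: h=4, slots 4,0 occupied => index 3.
Insert 896: h=1, slot 1 empty => index 1.
Table: [864, 896, —, 529, 449]
Lookup 529: h=4, probe 4,0,3 → found at 3.

3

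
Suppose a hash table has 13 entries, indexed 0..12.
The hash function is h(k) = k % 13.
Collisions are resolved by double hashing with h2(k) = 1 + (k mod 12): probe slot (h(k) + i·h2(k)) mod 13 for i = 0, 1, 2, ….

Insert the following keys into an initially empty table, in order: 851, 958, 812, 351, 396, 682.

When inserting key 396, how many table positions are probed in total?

2

851: h=6 → slot 6
958: h=9 → slot 9
812: h=6, h2=9, probe 6,2 → slot 2
351: h=0 → slot 0
396: h=6, h2=1, probe 6,7 → slot 7
682: h=6, h2=11, probe 6,4 → slot 4
Table: [351, -, 812, -, 682, -, 851, 396, -, 958, -, -, -]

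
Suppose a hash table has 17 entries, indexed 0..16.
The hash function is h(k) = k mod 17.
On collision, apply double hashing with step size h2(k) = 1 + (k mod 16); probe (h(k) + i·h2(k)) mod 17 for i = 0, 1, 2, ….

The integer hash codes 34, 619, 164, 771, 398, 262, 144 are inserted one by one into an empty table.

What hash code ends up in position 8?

Insert 34: h=0, slot 0 empty -> index 0.
Insert 619: h=7, slot 7 empty -> index 7.
Insert 164: h=11, slot 11 empty -> index 11.
Insert 771: h=6, slot 6 empty -> index 6.
Insert 398: h=7, h2=15, slot 7 occupied -> index 5.
Insert 262: h=7, h2=7, slot 7 occupied -> index 14.
Insert 144: h=8, slot 8 empty -> index 8.
Table: [34, —, —, —, —, 398, 771, 619, 144, —, —, 164, —, —, 262, —, —]

144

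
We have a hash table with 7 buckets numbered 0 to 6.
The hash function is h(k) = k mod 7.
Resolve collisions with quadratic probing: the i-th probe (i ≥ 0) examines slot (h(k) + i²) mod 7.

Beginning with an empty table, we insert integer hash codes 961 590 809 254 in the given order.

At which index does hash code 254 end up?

961 hashes to 2; slot 2 is free => place at 2.
590 hashes to 2; 2 taken => place at 3.
809 hashes to 4; slot 4 is free => place at 4.
254 hashes to 2; 2,3 taken => place at 6.
Table: [—, —, 961, 590, 809, —, 254]

6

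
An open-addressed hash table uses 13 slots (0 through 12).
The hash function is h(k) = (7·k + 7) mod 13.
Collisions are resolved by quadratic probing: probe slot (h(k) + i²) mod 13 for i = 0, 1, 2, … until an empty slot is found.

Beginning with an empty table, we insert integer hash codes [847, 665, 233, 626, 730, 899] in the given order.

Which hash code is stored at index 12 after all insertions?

626

847 hashes to 8; slot 8 is free → place at 8.
665 hashes to 8; 8 taken → place at 9.
233 hashes to 0; slot 0 is free → place at 0.
626 hashes to 8; 8,9 taken → place at 12.
730 hashes to 8; 8,9,12 taken → place at 4.
899 hashes to 8; 8,9,12,4 taken → place at 11.
Table: [233, _, _, _, 730, _, _, _, 847, 665, _, 899, 626]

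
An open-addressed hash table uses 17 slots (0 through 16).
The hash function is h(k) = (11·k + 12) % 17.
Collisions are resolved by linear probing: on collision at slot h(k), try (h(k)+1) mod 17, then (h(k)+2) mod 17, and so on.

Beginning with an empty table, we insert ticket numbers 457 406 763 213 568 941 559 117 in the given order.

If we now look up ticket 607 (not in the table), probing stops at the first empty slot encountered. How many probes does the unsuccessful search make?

7

Insert 457: h=7, slot 7 empty -> index 7.
Insert 406: h=7, slot 7 occupied -> index 8.
Insert 763: h=7, slots 7,8 occupied -> index 9.
Insert 213: h=9, slot 9 occupied -> index 10.
Insert 568: h=4, slot 4 empty -> index 4.
Insert 941: h=10, slot 10 occupied -> index 11.
Insert 559: h=7, slots 7,8,9,10,11 occupied -> index 12.
Insert 117: h=7, slots 7,8,9,10,11,12 occupied -> index 13.
Table: [∅, ∅, ∅, ∅, 568, ∅, ∅, 457, 406, 763, 213, 941, 559, 117, ∅, ∅, ∅]
Lookup 607: h=8, probe 8,9,10,11,12,13,14 → slot 14 empty, not found.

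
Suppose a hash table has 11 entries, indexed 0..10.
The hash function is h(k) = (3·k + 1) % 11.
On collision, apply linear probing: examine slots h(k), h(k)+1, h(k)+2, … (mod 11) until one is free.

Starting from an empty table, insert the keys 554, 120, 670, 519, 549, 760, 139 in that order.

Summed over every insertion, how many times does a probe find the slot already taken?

4

554: h=2 → slot 2
120: h=9 → slot 9
670: h=9, probe 9,10 → slot 10
519: h=7 → slot 7
549: h=9, probe 9,10,0 → slot 0
760: h=4 → slot 4
139: h=0, probe 0,1 → slot 1
Table: [549, 139, 554, -, 760, -, -, 519, -, 120, 670]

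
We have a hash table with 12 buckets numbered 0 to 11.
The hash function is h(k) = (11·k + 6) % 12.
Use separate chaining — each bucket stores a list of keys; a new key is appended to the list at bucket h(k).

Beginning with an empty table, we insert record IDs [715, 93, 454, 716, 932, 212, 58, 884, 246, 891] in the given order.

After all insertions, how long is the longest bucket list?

4

Insert 715: h=11, bucket 11 empty → new chain.
Insert 93: h=9, bucket 9 empty → new chain.
Insert 454: h=8, bucket 8 empty → new chain.
Insert 716: h=10, bucket 10 empty → new chain.
Insert 932: h=10, bucket 10 nonempty → append to chain.
Insert 212: h=10, bucket 10 nonempty → append to chain.
Insert 58: h=8, bucket 8 nonempty → append to chain.
Insert 884: h=10, bucket 10 nonempty → append to chain.
Insert 246: h=0, bucket 0 empty → new chain.
Insert 891: h=3, bucket 3 empty → new chain.
Final buckets:
0: 246
1: .
2: .
3: 891
4: .
5: .
6: .
7: .
8: 454 -> 58
9: 93
10: 716 -> 932 -> 212 -> 884
11: 715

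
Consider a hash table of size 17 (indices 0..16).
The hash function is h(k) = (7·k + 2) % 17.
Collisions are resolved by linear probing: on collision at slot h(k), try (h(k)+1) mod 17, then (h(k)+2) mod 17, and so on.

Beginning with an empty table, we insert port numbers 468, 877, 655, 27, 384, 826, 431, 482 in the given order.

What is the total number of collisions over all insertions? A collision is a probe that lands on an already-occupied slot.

468 hashes to 14; slot 14 is free => place at 14.
877 hashes to 4; slot 4 is free => place at 4.
655 hashes to 14; 14 taken => place at 15.
27 hashes to 4; 4 taken => place at 5.
384 hashes to 4; 4,5 taken => place at 6.
826 hashes to 4; 4,5,6 taken => place at 7.
431 hashes to 10; slot 10 is free => place at 10.
482 hashes to 10; 10 taken => place at 11.
Table: [—, —, —, —, 877, 27, 384, 826, —, —, 431, 482, —, —, 468, 655, —]

8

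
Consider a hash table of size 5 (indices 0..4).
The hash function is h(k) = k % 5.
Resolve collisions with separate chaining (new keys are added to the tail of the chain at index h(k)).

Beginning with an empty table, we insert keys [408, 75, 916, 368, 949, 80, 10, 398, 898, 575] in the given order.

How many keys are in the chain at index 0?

408 → bucket 3
75 → bucket 0
916 → bucket 1
368 → bucket 3 (collision)
949 → bucket 4
80 → bucket 0 (collision)
10 → bucket 0 (collision)
398 → bucket 3 (collision)
898 → bucket 3 (collision)
575 → bucket 0 (collision)
Final buckets:
0: 75 -> 80 -> 10 -> 575
1: 916
2: _
3: 408 -> 368 -> 398 -> 898
4: 949

4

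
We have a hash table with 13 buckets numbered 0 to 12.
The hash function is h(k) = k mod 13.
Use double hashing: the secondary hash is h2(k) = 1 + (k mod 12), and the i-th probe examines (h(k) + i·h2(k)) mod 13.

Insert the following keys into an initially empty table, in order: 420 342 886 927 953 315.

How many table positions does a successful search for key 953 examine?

2

420 hashes to 4; slot 4 is free => place at 4.
342 hashes to 4, h2=7; 4 taken => place at 11.
886 hashes to 2; slot 2 is free => place at 2.
927 hashes to 4, h2=4; 4 taken => place at 8.
953 hashes to 4, h2=6; 4 taken => place at 10.
315 hashes to 3; slot 3 is free => place at 3.
Table: [_, _, 886, 315, 420, _, _, _, 927, _, 953, 342, _]
Lookup 953: h=4, h2=6, probe 4,10 → found at 10.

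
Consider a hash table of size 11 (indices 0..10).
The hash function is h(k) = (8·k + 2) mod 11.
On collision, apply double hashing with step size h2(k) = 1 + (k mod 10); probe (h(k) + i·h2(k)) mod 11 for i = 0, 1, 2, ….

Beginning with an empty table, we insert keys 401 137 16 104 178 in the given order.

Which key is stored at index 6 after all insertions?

137

401: h=9 -> slot 9
137: h=9, h2=8, probe 9,6 -> slot 6
16: h=9, h2=7, probe 9,5 -> slot 5
104: h=9, h2=5, probe 9,3 -> slot 3
178: h=7 -> slot 7
Table: [∅, ∅, ∅, 104, ∅, 16, 137, 178, ∅, 401, ∅]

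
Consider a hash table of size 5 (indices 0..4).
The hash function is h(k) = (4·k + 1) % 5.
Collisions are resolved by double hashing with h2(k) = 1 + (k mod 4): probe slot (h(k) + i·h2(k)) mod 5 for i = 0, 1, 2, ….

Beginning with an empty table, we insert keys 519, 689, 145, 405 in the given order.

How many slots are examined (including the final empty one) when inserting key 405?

2

519 hashes to 2; slot 2 is free => place at 2.
689 hashes to 2, h2=2; 2 taken => place at 4.
145 hashes to 1; slot 1 is free => place at 1.
405 hashes to 1, h2=2; 1 taken => place at 3.
Table: [—, 145, 519, 405, 689]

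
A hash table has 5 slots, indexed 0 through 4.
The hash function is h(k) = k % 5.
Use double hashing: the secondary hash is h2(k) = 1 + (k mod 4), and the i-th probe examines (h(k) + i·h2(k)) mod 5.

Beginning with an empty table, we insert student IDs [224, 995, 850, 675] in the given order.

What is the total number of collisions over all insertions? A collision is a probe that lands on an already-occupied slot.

Insert 224: h=4, slot 4 empty -> index 4.
Insert 995: h=0, slot 0 empty -> index 0.
Insert 850: h=0, h2=3, slot 0 occupied -> index 3.
Insert 675: h=0, h2=4, slots 0,4,3 occupied -> index 2.
Table: [995, ., 675, 850, 224]

4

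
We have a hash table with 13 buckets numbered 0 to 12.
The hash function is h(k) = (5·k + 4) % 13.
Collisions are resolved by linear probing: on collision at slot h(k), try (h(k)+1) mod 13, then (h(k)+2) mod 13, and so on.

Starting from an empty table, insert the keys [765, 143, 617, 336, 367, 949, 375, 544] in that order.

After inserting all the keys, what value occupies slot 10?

375

765: h=7 -> slot 7
143: h=4 -> slot 4
617: h=8 -> slot 8
336: h=7, probe 7,8,9 -> slot 9
367: h=6 -> slot 6
949: h=4, probe 4,5 -> slot 5
375: h=7, probe 7,8,9,10 -> slot 10
544: h=7, probe 7,8,9,10,11 -> slot 11
Table: [., ., ., ., 143, 949, 367, 765, 617, 336, 375, 544, .]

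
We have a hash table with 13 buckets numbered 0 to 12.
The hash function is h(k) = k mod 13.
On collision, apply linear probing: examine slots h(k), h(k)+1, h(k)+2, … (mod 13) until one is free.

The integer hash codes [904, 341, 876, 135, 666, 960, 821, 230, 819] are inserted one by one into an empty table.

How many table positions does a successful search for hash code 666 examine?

Insert 904: h=7, slot 7 empty -> index 7.
Insert 341: h=3, slot 3 empty -> index 3.
Insert 876: h=5, slot 5 empty -> index 5.
Insert 135: h=5, slot 5 occupied -> index 6.
Insert 666: h=3, slot 3 occupied -> index 4.
Insert 960: h=11, slot 11 empty -> index 11.
Insert 821: h=2, slot 2 empty -> index 2.
Insert 230: h=9, slot 9 empty -> index 9.
Insert 819: h=0, slot 0 empty -> index 0.
Table: [819, ., 821, 341, 666, 876, 135, 904, ., 230, ., 960, .]
Lookup 666: h=3, probe 3,4 → found at 4.

2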